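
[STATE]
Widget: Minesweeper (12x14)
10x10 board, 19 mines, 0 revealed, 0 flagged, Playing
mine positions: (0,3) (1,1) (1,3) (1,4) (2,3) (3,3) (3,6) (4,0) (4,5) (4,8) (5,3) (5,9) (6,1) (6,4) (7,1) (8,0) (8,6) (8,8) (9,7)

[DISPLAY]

■■■■■■■■■■  
■■■■■■■■■■  
■■■■■■■■■■  
■■■■■■■■■■  
■■■■■■■■■■  
■■■■■■■■■■  
■■■■■■■■■■  
■■■■■■■■■■  
■■■■■■■■■■  
■■■■■■■■■■  
            
            
            
            


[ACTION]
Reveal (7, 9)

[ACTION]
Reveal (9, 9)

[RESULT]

■■■■■■■■■■  
■■■■■■■■■■  
■■■■■■■■■■  
■■■■■■■■■■  
■■■■■■■■■■  
■■■■■■■■■■  
■■■■■■■■■■  
■■■■■■■■■1  
■■■■■■■■■■  
■■■■■■■■■1  
            
            
            
            


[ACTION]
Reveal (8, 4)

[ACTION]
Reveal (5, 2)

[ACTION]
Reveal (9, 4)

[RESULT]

■■■■■■■■■■  
■■■■■■■■■■  
■■■■■■■■■■  
■■■■■■■■■■  
■■■■■■■■■■  
■■2■■■■■■■  
■■■■■■■■■■  
■■2112■■■1  
■21  1■■■■  
■1   1■■■1  
            
            
            
            


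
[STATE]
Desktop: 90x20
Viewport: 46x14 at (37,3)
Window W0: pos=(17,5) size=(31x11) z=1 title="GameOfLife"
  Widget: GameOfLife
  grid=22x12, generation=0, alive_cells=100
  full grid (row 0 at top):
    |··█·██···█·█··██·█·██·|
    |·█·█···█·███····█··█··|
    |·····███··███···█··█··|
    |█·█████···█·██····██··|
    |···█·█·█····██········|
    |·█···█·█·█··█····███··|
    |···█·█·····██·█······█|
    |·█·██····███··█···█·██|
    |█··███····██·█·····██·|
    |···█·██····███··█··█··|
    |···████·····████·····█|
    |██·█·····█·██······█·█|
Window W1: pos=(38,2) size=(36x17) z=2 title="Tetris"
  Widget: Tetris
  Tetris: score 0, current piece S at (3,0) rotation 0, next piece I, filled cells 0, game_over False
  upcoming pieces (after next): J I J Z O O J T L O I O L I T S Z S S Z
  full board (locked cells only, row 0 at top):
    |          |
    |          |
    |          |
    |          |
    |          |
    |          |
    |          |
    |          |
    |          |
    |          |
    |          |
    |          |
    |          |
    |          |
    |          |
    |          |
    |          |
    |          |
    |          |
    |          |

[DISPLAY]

 ┃ Tetris                           ┃         
 ┠──────────────────────────────────┨         
━┃          │Next:                  ┃         
 ┃          │████                   ┃         
─┃          │                       ┃         
 ┃          │                       ┃         
█┃          │                       ┃         
·┃          │                       ┃         
█┃          │Score:                 ┃         
·┃          │0                      ┃         
·┃          │                       ┃         
█┃          │                       ┃         
━┃          │                       ┃         
 ┃          │                       ┃         


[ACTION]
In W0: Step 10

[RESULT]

 ┃ Tetris                           ┃         
 ┠──────────────────────────────────┨         
━┃          │Next:                  ┃         
 ┃          │████                   ┃         
─┃          │                       ┃         
 ┃          │                       ┃         
·┃          │                       ┃         
·┃          │                       ┃         
·┃          │Score:                 ┃         
·┃          │0                      ┃         
·┃          │                       ┃         
·┃          │                       ┃         
━┃          │                       ┃         
 ┃          │                       ┃         


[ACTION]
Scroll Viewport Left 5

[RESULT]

      ┃ Tetris                           ┃    
      ┠──────────────────────────────────┨    
━━━━━━┃          │Next:                  ┃    
      ┃          │████                   ┃    
──────┃          │                       ┃    
      ┃          │                       ┃    
······┃          │                       ┃    
······┃          │                       ┃    
······┃          │Score:                 ┃    
······┃          │0                      ┃    
······┃          │                       ┃    
······┃          │                       ┃    
━━━━━━┃          │                       ┃    
      ┃          │                       ┃    


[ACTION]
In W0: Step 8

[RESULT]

      ┃ Tetris                           ┃    
      ┠──────────────────────────────────┨    
━━━━━━┃          │Next:                  ┃    
      ┃          │████                   ┃    
──────┃          │                       ┃    
      ┃          │                       ┃    
······┃          │                       ┃    
······┃          │                       ┃    
······┃          │Score:                 ┃    
·█····┃          │0                      ┃    
·█····┃          │                       ┃    
·█····┃          │                       ┃    
━━━━━━┃          │                       ┃    
      ┃          │                       ┃    


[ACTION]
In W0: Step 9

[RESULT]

      ┃ Tetris                           ┃    
      ┠──────────────────────────────────┨    
━━━━━━┃          │Next:                  ┃    
      ┃          │████                   ┃    
──────┃          │                       ┃    
      ┃          │                       ┃    
██····┃          │                       ┃    
██····┃          │                       ┃    
······┃          │Score:                 ┃    
··█···┃          │0                      ┃    
······┃          │                       ┃    
·█····┃          │                       ┃    
━━━━━━┃          │                       ┃    
      ┃          │                       ┃    


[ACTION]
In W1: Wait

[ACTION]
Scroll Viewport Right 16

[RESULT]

is                           ┃                
─────────────────────────────┨                
     │Next:                  ┃                
     │████                   ┃                
     │                       ┃                
     │                       ┃                
     │                       ┃                
     │                       ┃                
     │Score:                 ┃                
     │0                      ┃                
     │                       ┃                
     │                       ┃                
     │                       ┃                
     │                       ┃                


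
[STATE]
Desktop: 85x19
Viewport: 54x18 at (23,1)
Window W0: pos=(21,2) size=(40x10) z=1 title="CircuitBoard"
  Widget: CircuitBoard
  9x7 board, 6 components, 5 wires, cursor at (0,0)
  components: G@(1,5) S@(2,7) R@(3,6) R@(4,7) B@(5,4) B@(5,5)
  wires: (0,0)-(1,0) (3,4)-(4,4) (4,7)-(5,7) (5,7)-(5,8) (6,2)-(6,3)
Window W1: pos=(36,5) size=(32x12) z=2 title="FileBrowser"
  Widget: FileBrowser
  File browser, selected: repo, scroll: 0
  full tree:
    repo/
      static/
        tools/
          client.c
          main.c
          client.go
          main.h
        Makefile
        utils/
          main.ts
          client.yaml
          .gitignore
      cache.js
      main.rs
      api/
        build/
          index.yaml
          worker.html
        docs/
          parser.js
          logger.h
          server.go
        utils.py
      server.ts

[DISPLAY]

                                                      
━━━━━━━━━━━━━━━━━━━━━━━━━━━━━━━━━━━━━┓                
CircuitBoard                         ┃                
─────────────────────────────────────┨                
  0 1 2 3 4 5┏━━━━━━━━━━━━━━━━━━━━━━━━━━━━━━┓         
  [.]        ┃ FileBrowser                  ┃         
   │         ┠──────────────────────────────┨         
   ·         ┃> [-] repo/                   ┃         
             ┃    [+] static/               ┃         
             ┃    cache.js                  ┃         
━━━━━━━━━━━━━┃    main.rs                   ┃         
             ┃    [+] api/                  ┃         
             ┃    server.ts                 ┃         
             ┃                              ┃         
             ┃                              ┃         
             ┗━━━━━━━━━━━━━━━━━━━━━━━━━━━━━━┛         
                                                      
                                                      


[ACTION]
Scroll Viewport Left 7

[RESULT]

                                                      
     ┏━━━━━━━━━━━━━━━━━━━━━━━━━━━━━━━━━━━━━━┓         
     ┃ CircuitBoard                         ┃         
     ┠──────────────────────────────────────┨         
     ┃   0 1 2 3 4 5┏━━━━━━━━━━━━━━━━━━━━━━━━━━━━━━┓  
     ┃0  [.]        ┃ FileBrowser                  ┃  
     ┃    │         ┠──────────────────────────────┨  
     ┃1   ·         ┃> [-] repo/                   ┃  
     ┃              ┃    [+] static/               ┃  
     ┃2             ┃    cache.js                  ┃  
     ┗━━━━━━━━━━━━━━┃    main.rs                   ┃  
                    ┃    [+] api/                  ┃  
                    ┃    server.ts                 ┃  
                    ┃                              ┃  
                    ┃                              ┃  
                    ┗━━━━━━━━━━━━━━━━━━━━━━━━━━━━━━┛  
                                                      
                                                      


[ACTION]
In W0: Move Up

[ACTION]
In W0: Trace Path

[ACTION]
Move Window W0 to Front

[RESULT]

                                                      
     ┏━━━━━━━━━━━━━━━━━━━━━━━━━━━━━━━━━━━━━━┓         
     ┃ CircuitBoard                         ┃         
     ┠──────────────────────────────────────┨         
     ┃   0 1 2 3 4 5 6 7 8                  ┃━━━━━━┓  
     ┃0  [.]                                ┃      ┃  
     ┃    │                                 ┃──────┨  
     ┃1   ·                   G             ┃      ┃  
     ┃                                      ┃      ┃  
     ┃2                               S     ┃      ┃  
     ┗━━━━━━━━━━━━━━━━━━━━━━━━━━━━━━━━━━━━━━┛      ┃  
                    ┃    [+] api/                  ┃  
                    ┃    server.ts                 ┃  
                    ┃                              ┃  
                    ┃                              ┃  
                    ┗━━━━━━━━━━━━━━━━━━━━━━━━━━━━━━┛  
                                                      
                                                      


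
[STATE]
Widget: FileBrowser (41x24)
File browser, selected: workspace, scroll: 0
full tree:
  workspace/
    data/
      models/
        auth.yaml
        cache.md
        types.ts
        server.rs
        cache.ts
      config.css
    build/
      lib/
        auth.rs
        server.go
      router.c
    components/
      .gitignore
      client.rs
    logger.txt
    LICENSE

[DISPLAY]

> [-] workspace/                         
    [+] data/                            
    [+] build/                           
    [+] components/                      
    logger.txt                           
    LICENSE                              
                                         
                                         
                                         
                                         
                                         
                                         
                                         
                                         
                                         
                                         
                                         
                                         
                                         
                                         
                                         
                                         
                                         
                                         


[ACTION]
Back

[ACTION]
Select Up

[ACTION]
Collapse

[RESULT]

> [+] workspace/                         
                                         
                                         
                                         
                                         
                                         
                                         
                                         
                                         
                                         
                                         
                                         
                                         
                                         
                                         
                                         
                                         
                                         
                                         
                                         
                                         
                                         
                                         
                                         


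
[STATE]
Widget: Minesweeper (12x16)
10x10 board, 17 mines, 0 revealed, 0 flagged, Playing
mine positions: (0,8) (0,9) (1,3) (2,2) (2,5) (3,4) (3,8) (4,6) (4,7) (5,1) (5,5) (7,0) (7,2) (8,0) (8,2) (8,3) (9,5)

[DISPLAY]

■■■■■■■■■■  
■■■■■■■■■■  
■■■■■■■■■■  
■■■■■■■■■■  
■■■■■■■■■■  
■■■■■■■■■■  
■■■■■■■■■■  
■■■■■■■■■■  
■■■■■■■■■■  
■■■■■■■■■■  
            
            
            
            
            
            


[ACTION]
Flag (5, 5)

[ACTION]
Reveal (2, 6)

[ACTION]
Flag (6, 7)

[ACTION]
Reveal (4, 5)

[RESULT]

■■■■■■■■■■  
■■■■■■■■■■  
■■■■■■1■■■  
■■■■■■■■■■  
■■■■■3■■■■  
■■■■■⚑■■■■  
■■■■■■■⚑■■  
■■■■■■■■■■  
■■■■■■■■■■  
■■■■■■■■■■  
            
            
            
            
            
            


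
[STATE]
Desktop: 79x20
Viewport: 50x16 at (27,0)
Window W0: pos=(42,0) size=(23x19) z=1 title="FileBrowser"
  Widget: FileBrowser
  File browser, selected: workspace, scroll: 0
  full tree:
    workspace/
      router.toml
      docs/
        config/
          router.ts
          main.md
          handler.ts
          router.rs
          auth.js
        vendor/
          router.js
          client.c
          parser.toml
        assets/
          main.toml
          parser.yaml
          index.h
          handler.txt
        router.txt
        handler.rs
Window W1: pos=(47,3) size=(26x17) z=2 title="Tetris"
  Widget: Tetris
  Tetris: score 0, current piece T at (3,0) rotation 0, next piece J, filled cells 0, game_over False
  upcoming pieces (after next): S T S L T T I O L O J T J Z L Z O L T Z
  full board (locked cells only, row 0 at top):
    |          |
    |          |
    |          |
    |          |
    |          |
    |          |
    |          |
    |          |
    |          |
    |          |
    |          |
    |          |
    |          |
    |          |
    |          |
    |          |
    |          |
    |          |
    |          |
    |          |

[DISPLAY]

               ┏━━━━━━━━━━━━━━━━━━━━━┓            
               ┃ FileBrowser         ┃            
               ┠─────────────────────┨            
               ┃> [-┏━━━━━━━━━━━━━━━━━━━━━━━━┓    
               ┃    ┃ Tetris                 ┃    
               ┃    ┠────────────────────────┨    
               ┃    ┃          │Next:        ┃    
               ┃    ┃          │█            ┃    
               ┃    ┃          │███          ┃    
               ┃    ┃          │             ┃    
               ┃    ┃          │             ┃    
               ┃    ┃          │             ┃    
               ┃    ┃          │Score:       ┃    
               ┃    ┃          │0            ┃    
               ┃    ┃          │             ┃    
               ┃    ┃          │             ┃    


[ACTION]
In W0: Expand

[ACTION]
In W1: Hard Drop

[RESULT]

               ┏━━━━━━━━━━━━━━━━━━━━━┓            
               ┃ FileBrowser         ┃            
               ┠─────────────────────┨            
               ┃> [-┏━━━━━━━━━━━━━━━━━━━━━━━━┓    
               ┃    ┃ Tetris                 ┃    
               ┃    ┠────────────────────────┨    
               ┃    ┃          │Next:        ┃    
               ┃    ┃          │ ░░          ┃    
               ┃    ┃          │░░           ┃    
               ┃    ┃          │             ┃    
               ┃    ┃          │             ┃    
               ┃    ┃          │             ┃    
               ┃    ┃          │Score:       ┃    
               ┃    ┃          │0            ┃    
               ┃    ┃          │             ┃    
               ┃    ┃          │             ┃    


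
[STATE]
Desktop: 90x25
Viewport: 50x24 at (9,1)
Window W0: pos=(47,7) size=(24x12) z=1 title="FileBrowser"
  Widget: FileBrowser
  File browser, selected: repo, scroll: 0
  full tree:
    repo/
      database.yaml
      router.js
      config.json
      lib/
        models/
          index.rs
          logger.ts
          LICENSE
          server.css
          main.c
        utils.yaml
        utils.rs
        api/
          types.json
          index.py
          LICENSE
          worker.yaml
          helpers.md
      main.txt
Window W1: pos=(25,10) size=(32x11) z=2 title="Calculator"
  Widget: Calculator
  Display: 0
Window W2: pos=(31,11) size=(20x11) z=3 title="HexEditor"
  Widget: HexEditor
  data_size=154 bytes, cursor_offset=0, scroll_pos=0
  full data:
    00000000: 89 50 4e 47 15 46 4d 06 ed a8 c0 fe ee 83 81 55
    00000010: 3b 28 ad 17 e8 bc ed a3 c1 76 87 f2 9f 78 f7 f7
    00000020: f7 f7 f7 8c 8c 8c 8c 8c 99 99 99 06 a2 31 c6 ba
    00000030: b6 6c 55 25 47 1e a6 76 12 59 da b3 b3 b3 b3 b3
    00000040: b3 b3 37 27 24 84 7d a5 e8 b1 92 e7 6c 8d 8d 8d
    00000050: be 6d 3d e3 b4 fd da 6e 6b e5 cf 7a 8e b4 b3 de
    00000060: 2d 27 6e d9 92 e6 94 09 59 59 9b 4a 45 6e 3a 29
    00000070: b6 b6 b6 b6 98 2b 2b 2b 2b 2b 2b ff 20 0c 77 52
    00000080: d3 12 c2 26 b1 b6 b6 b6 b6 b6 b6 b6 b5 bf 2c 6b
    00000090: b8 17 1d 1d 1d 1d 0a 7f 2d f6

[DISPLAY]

                                                  
                                                  
                                                  
                                                  
                                                  
                                                  
                                      ┏━━━━━━━━━━━
                                      ┃ FileBrowse
                                      ┠───────────
                ┏━━━━━━━━━━━━━━━━━━━━━━━━━━━━━━┓o/
                ┃ Calc┏━━━━━━━━━━━━━━━━━━┓     ┃as
                ┠─────┃ HexEditor        ┃─────┨r.
                ┃     ┠──────────────────┨    0┃g.
                ┃┌───┬┃00000000  89 50 4e┃     ┃ib
                ┃│ 7 │┃00000010  3b 28 ad┃     ┃tx
                ┃├───┼┃00000020  f7 f7 f7┃     ┃  
                ┃│ 4 │┃00000030  b6 6c 55┃     ┃  
                ┃├───┼┃00000040  b3 b3 37┃     ┃━━
                ┃│ 1 │┃00000050  be 6d 3d┃     ┃  
                ┗━━━━━┃00000060  2d 27 6e┃━━━━━┛  
                      ┗━━━━━━━━━━━━━━━━━━┛        
                                                  
                                                  
                                                  


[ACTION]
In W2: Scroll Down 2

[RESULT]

                                                  
                                                  
                                                  
                                                  
                                                  
                                                  
                                      ┏━━━━━━━━━━━
                                      ┃ FileBrowse
                                      ┠───────────
                ┏━━━━━━━━━━━━━━━━━━━━━━━━━━━━━━┓o/
                ┃ Calc┏━━━━━━━━━━━━━━━━━━┓     ┃as
                ┠─────┃ HexEditor        ┃─────┨r.
                ┃     ┠──────────────────┨    0┃g.
                ┃┌───┬┃00000020  f7 f7 f7┃     ┃ib
                ┃│ 7 │┃00000030  b6 6c 55┃     ┃tx
                ┃├───┼┃00000040  b3 b3 37┃     ┃  
                ┃│ 4 │┃00000050  be 6d 3d┃     ┃  
                ┃├───┼┃00000060  2d 27 6e┃     ┃━━
                ┃│ 1 │┃00000070  b6 b6 b6┃     ┃  
                ┗━━━━━┃00000080  d3 12 c2┃━━━━━┛  
                      ┗━━━━━━━━━━━━━━━━━━┛        
                                                  
                                                  
                                                  


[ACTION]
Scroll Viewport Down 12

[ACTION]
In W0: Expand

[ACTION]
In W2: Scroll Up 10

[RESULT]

                                                  
                                                  
                                                  
                                                  
                                                  
                                                  
                                      ┏━━━━━━━━━━━
                                      ┃ FileBrowse
                                      ┠───────────
                ┏━━━━━━━━━━━━━━━━━━━━━━━━━━━━━━┓o/
                ┃ Calc┏━━━━━━━━━━━━━━━━━━┓     ┃as
                ┠─────┃ HexEditor        ┃─────┨r.
                ┃     ┠──────────────────┨    0┃g.
                ┃┌───┬┃00000000  89 50 4e┃     ┃ib
                ┃│ 7 │┃00000010  3b 28 ad┃     ┃tx
                ┃├───┼┃00000020  f7 f7 f7┃     ┃  
                ┃│ 4 │┃00000030  b6 6c 55┃     ┃  
                ┃├───┼┃00000040  b3 b3 37┃     ┃━━
                ┃│ 1 │┃00000050  be 6d 3d┃     ┃  
                ┗━━━━━┃00000060  2d 27 6e┃━━━━━┛  
                      ┗━━━━━━━━━━━━━━━━━━┛        
                                                  
                                                  
                                                  


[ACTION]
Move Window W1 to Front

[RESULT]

                                                  
                                                  
                                                  
                                                  
                                                  
                                                  
                                      ┏━━━━━━━━━━━
                                      ┃ FileBrowse
                                      ┠───────────
                ┏━━━━━━━━━━━━━━━━━━━━━━━━━━━━━━┓o/
                ┃ Calculator                   ┃as
                ┠──────────────────────────────┨r.
                ┃                             0┃g.
                ┃┌───┬───┬───┬───┐             ┃ib
                ┃│ 7 │ 8 │ 9 │ ÷ │             ┃tx
                ┃├───┼───┼───┼───┤             ┃  
                ┃│ 4 │ 5 │ 6 │ × │             ┃  
                ┃├───┼───┼───┼───┤             ┃━━
                ┃│ 1 │ 2 │ 3 │ - │             ┃  
                ┗━━━━━━━━━━━━━━━━━━━━━━━━━━━━━━┛  
                      ┗━━━━━━━━━━━━━━━━━━┛        
                                                  
                                                  
                                                  


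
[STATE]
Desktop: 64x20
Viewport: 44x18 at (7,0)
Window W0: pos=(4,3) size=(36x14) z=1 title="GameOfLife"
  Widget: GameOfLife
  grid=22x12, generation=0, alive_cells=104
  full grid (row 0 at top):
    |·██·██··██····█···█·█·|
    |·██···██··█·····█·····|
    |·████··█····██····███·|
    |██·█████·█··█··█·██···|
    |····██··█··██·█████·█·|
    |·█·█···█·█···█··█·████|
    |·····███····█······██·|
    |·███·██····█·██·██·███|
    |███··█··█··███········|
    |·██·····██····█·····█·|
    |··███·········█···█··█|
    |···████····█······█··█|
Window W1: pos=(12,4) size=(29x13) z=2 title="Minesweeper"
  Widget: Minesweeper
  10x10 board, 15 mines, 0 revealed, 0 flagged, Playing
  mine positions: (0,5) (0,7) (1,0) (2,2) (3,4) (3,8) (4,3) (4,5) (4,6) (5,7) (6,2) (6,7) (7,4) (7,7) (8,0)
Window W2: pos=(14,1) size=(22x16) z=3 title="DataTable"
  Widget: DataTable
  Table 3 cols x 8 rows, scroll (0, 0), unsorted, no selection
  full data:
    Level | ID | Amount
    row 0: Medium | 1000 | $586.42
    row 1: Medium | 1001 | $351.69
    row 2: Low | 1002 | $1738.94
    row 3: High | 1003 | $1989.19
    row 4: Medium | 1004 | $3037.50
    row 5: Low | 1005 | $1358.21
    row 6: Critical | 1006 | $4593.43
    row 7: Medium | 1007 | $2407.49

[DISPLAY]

                                            
       ┏━━━━━━━━━━━━━━━━━━━━┓               
       ┃ DataTable          ┃               
━━━━━━━┠────────────────────┨━━━┓           
ameOf┏━┃Level   │ID  │Amount┃━━━━┓          
─────┃ ┃────────┼────┼──────┃    ┃          
n: 0 ┠─┃Medium  │1000│$586.4┃────┨          
█···█┃■┃Medium  │1001│$351.6┃    ┃          
███··┃■┃Low     │1002│$1738.┃    ┃          
·████┃■┃High    │1003│$1989.┃    ┃          
··██·┃■┃Medium  │1004│$3037.┃    ┃          
·█···┃■┃Low     │1005│$1358.┃    ┃          
···██┃■┃Critical│1006│$4593.┃    ┃          
██·██┃■┃Medium  │1007│$2407.┃    ┃          
█··█·┃■┃                    ┃    ┃          
█····┃■┃                    ┃    ┃          
━━━━━┗━┗━━━━━━━━━━━━━━━━━━━━┛━━━━┛          
                                            


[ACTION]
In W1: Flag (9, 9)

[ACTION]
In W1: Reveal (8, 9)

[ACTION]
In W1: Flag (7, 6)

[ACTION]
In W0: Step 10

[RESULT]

                                            
       ┏━━━━━━━━━━━━━━━━━━━━┓               
       ┃ DataTable          ┃               
━━━━━━━┠────────────────────┨━━━┓           
ameOf┏━┃Level   │ID  │Amount┃━━━━┓          
─────┃ ┃────────┼────┼──────┃    ┃          
n: 10┠─┃Medium  │1000│$586.4┃────┨          
·····┃■┃Medium  │1001│$351.6┃    ┃          
·····┃■┃Low     │1002│$1738.┃    ┃          
█····┃■┃High    │1003│$1989.┃    ┃          
█··█·┃■┃Medium  │1004│$3037.┃    ┃          
···█·┃■┃Low     │1005│$1358.┃    ┃          
·····┃■┃Critical│1006│$4593.┃    ┃          
·····┃■┃Medium  │1007│$2407.┃    ┃          
····█┃■┃                    ┃    ┃          
···█·┃■┃                    ┃    ┃          
━━━━━┗━┗━━━━━━━━━━━━━━━━━━━━┛━━━━┛          
                                            


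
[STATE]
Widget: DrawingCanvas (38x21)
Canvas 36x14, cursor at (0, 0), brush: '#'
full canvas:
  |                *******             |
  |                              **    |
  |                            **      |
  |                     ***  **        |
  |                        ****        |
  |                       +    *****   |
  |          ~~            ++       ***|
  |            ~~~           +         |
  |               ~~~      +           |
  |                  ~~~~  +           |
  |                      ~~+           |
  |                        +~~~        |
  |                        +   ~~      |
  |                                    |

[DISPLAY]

+               *******               
                              **      
                            **        
                     ***  **          
                        ****          
                       +    *****     
          ~~            ++       ***  
            ~~~           +           
               ~~~      +             
                  ~~~~  +             
                      ~~+             
                        +~~~          
                        +   ~~        
                                      
                                      
                                      
                                      
                                      
                                      
                                      
                                      


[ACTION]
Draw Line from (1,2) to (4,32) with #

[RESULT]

+               *******               
  ######                      **      
        ##########          **        
                  ##########          
                        ****#####     
                       +    *****     
          ~~            ++       ***  
            ~~~           +           
               ~~~      +             
                  ~~~~  +             
                      ~~+             
                        +~~~          
                        +   ~~        
                                      
                                      
                                      
                                      
                                      
                                      
                                      
                                      


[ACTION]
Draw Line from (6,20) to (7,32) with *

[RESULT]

+               *******               
  ######                      **      
        ##########          **        
                  ##########          
                        ****#####     
                       +    *****     
          ~~        *******      ***  
            ~~~           +******     
               ~~~      +             
                  ~~~~  +             
                      ~~+             
                        +~~~          
                        +   ~~        
                                      
                                      
                                      
                                      
                                      
                                      
                                      
                                      


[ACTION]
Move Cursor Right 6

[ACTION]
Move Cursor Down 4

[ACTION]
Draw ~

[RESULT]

                *******               
  ######                      **      
        ##########          **        
                  ##########          
      ~                 ****#####     
                       +    *****     
          ~~        *******      ***  
            ~~~           +******     
               ~~~      +             
                  ~~~~  +             
                      ~~+             
                        +~~~          
                        +   ~~        
                                      
                                      
                                      
                                      
                                      
                                      
                                      
                                      


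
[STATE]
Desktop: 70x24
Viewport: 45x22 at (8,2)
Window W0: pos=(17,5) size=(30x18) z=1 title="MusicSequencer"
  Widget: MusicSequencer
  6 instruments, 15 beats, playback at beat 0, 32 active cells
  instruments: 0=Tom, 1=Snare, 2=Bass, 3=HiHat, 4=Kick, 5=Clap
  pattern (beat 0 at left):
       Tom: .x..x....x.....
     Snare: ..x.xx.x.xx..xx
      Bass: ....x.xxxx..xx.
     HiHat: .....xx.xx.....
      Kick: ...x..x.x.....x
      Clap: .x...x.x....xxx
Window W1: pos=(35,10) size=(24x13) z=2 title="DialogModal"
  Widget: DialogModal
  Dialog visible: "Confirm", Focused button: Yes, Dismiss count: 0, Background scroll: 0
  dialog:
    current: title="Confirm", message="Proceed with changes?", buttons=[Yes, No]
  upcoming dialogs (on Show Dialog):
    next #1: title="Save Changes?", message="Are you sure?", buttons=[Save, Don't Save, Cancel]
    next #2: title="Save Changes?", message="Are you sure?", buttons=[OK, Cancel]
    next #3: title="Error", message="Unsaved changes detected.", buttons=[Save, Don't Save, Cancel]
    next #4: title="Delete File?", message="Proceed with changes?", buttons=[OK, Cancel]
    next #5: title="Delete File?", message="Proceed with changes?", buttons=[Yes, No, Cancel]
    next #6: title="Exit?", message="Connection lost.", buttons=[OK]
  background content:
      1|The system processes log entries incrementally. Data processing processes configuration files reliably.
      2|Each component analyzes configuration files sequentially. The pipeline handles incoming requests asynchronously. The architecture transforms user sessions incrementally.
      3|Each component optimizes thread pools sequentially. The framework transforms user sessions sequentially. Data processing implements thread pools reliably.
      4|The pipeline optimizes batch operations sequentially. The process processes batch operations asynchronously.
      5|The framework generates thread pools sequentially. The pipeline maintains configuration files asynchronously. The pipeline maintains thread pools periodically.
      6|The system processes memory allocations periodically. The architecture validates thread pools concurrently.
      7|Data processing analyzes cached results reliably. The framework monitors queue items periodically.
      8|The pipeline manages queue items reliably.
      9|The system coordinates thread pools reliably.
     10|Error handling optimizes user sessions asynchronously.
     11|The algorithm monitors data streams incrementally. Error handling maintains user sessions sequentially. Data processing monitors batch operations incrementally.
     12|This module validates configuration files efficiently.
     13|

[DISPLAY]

                                             
                                             
                                             
         ┏━━━━━━━━━━━━━━━━━━━━━━━━━━━━┓      
         ┃ MusicSequencer             ┃      
         ┠────────────────────────────┨      
         ┃      ▼12345678901234       ┃      
         ┃   Tom·█··█····█·····       ┃      
         ┃ Snare··█·██·█·██┏━━━━━━━━━━━━━━━━━
         ┃  Bass····█·████·┃ DialogModal     
         ┃ HiHat·····██·██·┠─────────────────
         ┃  Kick···█··█·█··┃The system proces
         ┃  Clap·█···█·█···┃Each component an
         ┃                 ┃Ea┌──────────────
         ┃                 ┃Th│    Confirm   
         ┃                 ┃Th│Proceed with c
         ┃                 ┃Th│   [Yes]  No  
         ┃                 ┃Da└──────────────
         ┃                 ┃The pipeline mana
         ┃                 ┃The system coordi
         ┗━━━━━━━━━━━━━━━━━┗━━━━━━━━━━━━━━━━━
                                             


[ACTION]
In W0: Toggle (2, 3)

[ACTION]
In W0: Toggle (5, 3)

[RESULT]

                                             
                                             
                                             
         ┏━━━━━━━━━━━━━━━━━━━━━━━━━━━━┓      
         ┃ MusicSequencer             ┃      
         ┠────────────────────────────┨      
         ┃      ▼12345678901234       ┃      
         ┃   Tom·█··█····█·····       ┃      
         ┃ Snare··█·██·█·██┏━━━━━━━━━━━━━━━━━
         ┃  Bass···██·████·┃ DialogModal     
         ┃ HiHat·····██·██·┠─────────────────
         ┃  Kick···█··█·█··┃The system proces
         ┃  Clap·█·█·█·█···┃Each component an
         ┃                 ┃Ea┌──────────────
         ┃                 ┃Th│    Confirm   
         ┃                 ┃Th│Proceed with c
         ┃                 ┃Th│   [Yes]  No  
         ┃                 ┃Da└──────────────
         ┃                 ┃The pipeline mana
         ┃                 ┃The system coordi
         ┗━━━━━━━━━━━━━━━━━┗━━━━━━━━━━━━━━━━━
                                             
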